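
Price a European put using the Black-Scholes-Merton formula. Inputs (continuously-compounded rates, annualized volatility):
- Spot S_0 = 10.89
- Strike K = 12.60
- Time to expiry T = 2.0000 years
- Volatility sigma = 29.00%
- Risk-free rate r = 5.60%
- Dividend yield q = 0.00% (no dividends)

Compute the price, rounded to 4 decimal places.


Answer: Price = 1.9933

Derivation:
d1 = (ln(S/K) + (r - q + 0.5*sigma^2) * T) / (sigma * sqrt(T)) = 0.12251996
d2 = d1 - sigma * sqrt(T) = -0.28760197
exp(-rT) = 0.89404426; exp(-qT) = 1.00000000
P = K * exp(-rT) * N(-d2) - S_0 * exp(-qT) * N(-d1)
N(-d1) = 0.45124362; N(-d2) = 0.61317428
P = 12.6000 * 0.89404426 * 0.61317428 - 10.8900 * 1.00000000 * 0.45124362 = 1.9933


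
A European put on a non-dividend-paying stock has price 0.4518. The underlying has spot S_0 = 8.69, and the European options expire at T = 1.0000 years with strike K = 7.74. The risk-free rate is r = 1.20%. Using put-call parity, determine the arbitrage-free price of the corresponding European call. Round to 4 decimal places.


Answer: Call price = 1.4941

Derivation:
Put-call parity: C - P = S_0 * exp(-qT) - K * exp(-rT).
S_0 * exp(-qT) = 8.6900 * 1.00000000 = 8.69000000
K * exp(-rT) = 7.7400 * 0.98807171 = 7.64767506
C = P + S*exp(-qT) - K*exp(-rT)
C = 0.4518 + 8.69000000 - 7.64767506 = 1.4941


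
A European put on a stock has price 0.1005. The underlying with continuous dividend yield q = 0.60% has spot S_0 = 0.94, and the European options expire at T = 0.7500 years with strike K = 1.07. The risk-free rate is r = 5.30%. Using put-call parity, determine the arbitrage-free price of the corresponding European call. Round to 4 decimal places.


Answer: Call price = 0.0080

Derivation:
Put-call parity: C - P = S_0 * exp(-qT) - K * exp(-rT).
S_0 * exp(-qT) = 0.9400 * 0.99551011 = 0.93577950
K * exp(-rT) = 1.0700 * 0.96102967 = 1.02830174
C = P + S*exp(-qT) - K*exp(-rT)
C = 0.1005 + 0.93577950 - 1.02830174 = 0.0080


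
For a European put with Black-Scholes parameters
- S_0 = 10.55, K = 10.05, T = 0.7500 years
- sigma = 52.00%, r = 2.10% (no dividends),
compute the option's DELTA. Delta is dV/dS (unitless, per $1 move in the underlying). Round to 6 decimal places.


d1 = 0.3679569300; d2 = -0.0823762800
phi(d1) = 0.3728292703; exp(-qT) = 1.0000000000; exp(-rT) = 0.9843733826
N(-d1) = 0.3564526747
Delta = -exp(-qT) * N(-d1) = -1.0000000000 * 0.3564526747 = -0.356453

Answer: Delta = -0.356453


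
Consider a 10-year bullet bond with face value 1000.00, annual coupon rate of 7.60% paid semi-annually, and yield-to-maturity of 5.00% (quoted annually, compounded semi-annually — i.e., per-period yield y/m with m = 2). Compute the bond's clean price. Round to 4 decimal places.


Coupon per period c = face * coupon_rate / m = 38.000000
Periods per year m = 2; per-period yield y/m = 0.025000
Number of cashflows N = 20
Cashflows (t years, CF_t, discount factor 1/(1+y/m)^(m*t), PV):
  t = 0.5000: CF_t = 38.000000, DF = 0.975610, PV = 37.073171
  t = 1.0000: CF_t = 38.000000, DF = 0.951814, PV = 36.168947
  t = 1.5000: CF_t = 38.000000, DF = 0.928599, PV = 35.286778
  t = 2.0000: CF_t = 38.000000, DF = 0.905951, PV = 34.426125
  t = 2.5000: CF_t = 38.000000, DF = 0.883854, PV = 33.586463
  t = 3.0000: CF_t = 38.000000, DF = 0.862297, PV = 32.767281
  t = 3.5000: CF_t = 38.000000, DF = 0.841265, PV = 31.968079
  t = 4.0000: CF_t = 38.000000, DF = 0.820747, PV = 31.188370
  t = 4.5000: CF_t = 38.000000, DF = 0.800728, PV = 30.427678
  t = 5.0000: CF_t = 38.000000, DF = 0.781198, PV = 29.685539
  t = 5.5000: CF_t = 38.000000, DF = 0.762145, PV = 28.961502
  t = 6.0000: CF_t = 38.000000, DF = 0.743556, PV = 28.255124
  t = 6.5000: CF_t = 38.000000, DF = 0.725420, PV = 27.565974
  t = 7.0000: CF_t = 38.000000, DF = 0.707727, PV = 26.893633
  t = 7.5000: CF_t = 38.000000, DF = 0.690466, PV = 26.237691
  t = 8.0000: CF_t = 38.000000, DF = 0.673625, PV = 25.597747
  t = 8.5000: CF_t = 38.000000, DF = 0.657195, PV = 24.973412
  t = 9.0000: CF_t = 38.000000, DF = 0.641166, PV = 24.364305
  t = 9.5000: CF_t = 38.000000, DF = 0.625528, PV = 23.770053
  t = 10.0000: CF_t = 1038.000000, DF = 0.610271, PV = 633.461239
Price P = sum_t PV_t = 1202.659110

Answer: Price = 1202.6591


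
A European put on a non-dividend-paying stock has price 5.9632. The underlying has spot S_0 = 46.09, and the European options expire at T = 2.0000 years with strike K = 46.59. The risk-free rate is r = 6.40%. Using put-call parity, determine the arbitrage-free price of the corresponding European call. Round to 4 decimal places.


Put-call parity: C - P = S_0 * exp(-qT) - K * exp(-rT).
S_0 * exp(-qT) = 46.0900 * 1.00000000 = 46.09000000
K * exp(-rT) = 46.5900 * 0.87985338 = 40.99236893
C = P + S*exp(-qT) - K*exp(-rT)
C = 5.9632 + 46.09000000 - 40.99236893 = 11.0608

Answer: Call price = 11.0608


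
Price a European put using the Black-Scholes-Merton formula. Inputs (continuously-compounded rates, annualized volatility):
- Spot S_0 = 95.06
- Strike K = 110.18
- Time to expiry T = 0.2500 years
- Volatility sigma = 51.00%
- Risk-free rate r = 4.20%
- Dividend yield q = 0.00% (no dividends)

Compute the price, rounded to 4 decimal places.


d1 = (ln(S/K) + (r - q + 0.5*sigma^2) * T) / (sigma * sqrt(T)) = -0.41017498
d2 = d1 - sigma * sqrt(T) = -0.66517498
exp(-rT) = 0.98955493; exp(-qT) = 1.00000000
P = K * exp(-rT) * N(-d2) - S_0 * exp(-qT) * N(-d1)
N(-d1) = 0.65916120; N(-d2) = 0.74703071
P = 110.1800 * 0.98955493 * 0.74703071 - 95.0600 * 1.00000000 * 0.65916120 = 18.7883

Answer: Price = 18.7883


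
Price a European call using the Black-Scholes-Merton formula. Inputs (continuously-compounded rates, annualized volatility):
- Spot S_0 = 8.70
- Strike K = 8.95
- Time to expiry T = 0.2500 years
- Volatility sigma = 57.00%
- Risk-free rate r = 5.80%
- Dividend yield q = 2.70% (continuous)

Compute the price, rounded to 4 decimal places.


d1 = (ln(S/K) + (r - q + 0.5*sigma^2) * T) / (sigma * sqrt(T)) = 0.07028770
d2 = d1 - sigma * sqrt(T) = -0.21471230
exp(-rT) = 0.98560462; exp(-qT) = 0.99327273
C = S_0 * exp(-qT) * N(d1) - K * exp(-rT) * N(d2)
N(d1) = 0.52801766; N(d2) = 0.41499581
C = 8.7000 * 0.99327273 * 0.52801766 - 8.9500 * 0.98560462 * 0.41499581 = 0.9021

Answer: Price = 0.9021


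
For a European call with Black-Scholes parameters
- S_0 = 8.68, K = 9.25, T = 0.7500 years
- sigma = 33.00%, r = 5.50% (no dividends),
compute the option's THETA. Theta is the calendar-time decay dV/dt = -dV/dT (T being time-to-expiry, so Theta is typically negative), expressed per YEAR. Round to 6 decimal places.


Answer: Theta = -0.859758

Derivation:
d1 = 0.0646823952; d2 = -0.2211059881
phi(d1) = 0.3981086029; exp(-qT) = 1.0000000000; exp(-rT) = 0.9595892027
Theta = -S*exp(-qT)*phi(d1)*sigma/(2*sqrt(T)) - r*K*exp(-rT)*N(d2) + q*S*exp(-qT)*N(d1)
N(d1) = 0.5257865600; N(d2) = 0.4125049539; sqrt(T) = 0.8660254038
Term 1 = -8.6800 * 1.0000000000 * 0.3981086029 * 0.3300 / (2 * 0.8660254038) = -0.6583769236
Term 2 = -0.0550 * 9.2500 * 0.9595892027 * 0.4125049539 = -0.2013812088
Term 3 = 0 (no dividend yield, q = 0)
Theta = -0.6583769236 + (-0.2013812088) + (0.0000000000) = -0.859758


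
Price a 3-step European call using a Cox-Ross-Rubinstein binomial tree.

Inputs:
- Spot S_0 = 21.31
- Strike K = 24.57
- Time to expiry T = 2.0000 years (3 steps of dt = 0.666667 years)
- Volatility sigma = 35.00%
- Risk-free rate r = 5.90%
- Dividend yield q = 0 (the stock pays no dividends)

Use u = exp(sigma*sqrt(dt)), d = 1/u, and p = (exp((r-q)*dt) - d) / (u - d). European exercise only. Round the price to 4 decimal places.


dt = T/N = 0.666667
u = exp(sigma*sqrt(dt)) = 1.330791; d = 1/u = 0.751433
p = (exp((r-q)*dt) - d) / (u - d) = 0.498283
Discount per step: exp(-r*dt) = 0.961430
Stock lattice S(k, i) with i counting down-moves:
  k=0: S(0,0) = 21.3100
  k=1: S(1,0) = 28.3592; S(1,1) = 16.0130
  k=2: S(2,0) = 37.7401; S(2,1) = 21.3100; S(2,2) = 12.0327
  k=3: S(3,0) = 50.2242; S(3,1) = 28.3592; S(3,2) = 16.0130; S(3,3) = 9.0418
Terminal payoffs V(N, i) = max(S_T - K, 0):
  V(3,0) = 25.654244; V(3,1) = 3.789165; V(3,2) = 0.000000; V(3,3) = 0.000000
Backward induction: V(k, i) = exp(-r*dt) * [p * V(k+1, i) + (1-p) * V(k+1, i+1)].
  V(2,0) = exp(-r*dt) * [p*25.654244 + (1-p)*3.789165] = 14.117793
  V(2,1) = exp(-r*dt) * [p*3.789165 + (1-p)*0.000000] = 1.815253
  V(2,2) = exp(-r*dt) * [p*0.000000 + (1-p)*0.000000] = 0.000000
  V(1,0) = exp(-r*dt) * [p*14.117793 + (1-p)*1.815253] = 7.638945
  V(1,1) = exp(-r*dt) * [p*1.815253 + (1-p)*0.000000] = 0.869623
  V(0,0) = exp(-r*dt) * [p*7.638945 + (1-p)*0.869623] = 4.079021

Answer: Price = V(0,0) = 4.0790


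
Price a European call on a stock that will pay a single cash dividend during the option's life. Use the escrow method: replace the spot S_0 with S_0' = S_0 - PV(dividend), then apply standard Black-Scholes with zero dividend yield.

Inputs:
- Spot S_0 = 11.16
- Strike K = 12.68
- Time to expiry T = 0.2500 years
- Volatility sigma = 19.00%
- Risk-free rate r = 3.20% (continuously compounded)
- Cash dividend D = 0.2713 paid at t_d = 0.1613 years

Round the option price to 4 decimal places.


PV(D) = D * exp(-r * t_d) = 0.2713 * 0.99485170 = 0.26990327
S_0' = S_0 - PV(D) = 11.1600 - 0.26990327 = 10.89009673
d1 = (ln(S_0'/K) + (r + sigma^2/2)*T) / (sigma*sqrt(T)) = -1.47010136
d2 = d1 - sigma*sqrt(T) = -1.56510136
exp(-rT) = 0.99203191
N(d1) = 0.07076715; N(d2) = 0.05877957
C = S_0' * N(d1) - K * exp(-rT) * N(d2) = 10.89009673 * 0.07076715 - 12.6800 * 0.99203191 * 0.05877957 = 0.0313

Answer: Price = 0.0313


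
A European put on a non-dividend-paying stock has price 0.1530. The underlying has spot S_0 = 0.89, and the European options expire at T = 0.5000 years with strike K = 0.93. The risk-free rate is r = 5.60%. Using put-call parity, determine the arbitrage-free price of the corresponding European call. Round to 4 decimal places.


Put-call parity: C - P = S_0 * exp(-qT) - K * exp(-rT).
S_0 * exp(-qT) = 0.8900 * 1.00000000 = 0.89000000
K * exp(-rT) = 0.9300 * 0.97238837 = 0.90432118
C = P + S*exp(-qT) - K*exp(-rT)
C = 0.1530 + 0.89000000 - 0.90432118 = 0.1387

Answer: Call price = 0.1387


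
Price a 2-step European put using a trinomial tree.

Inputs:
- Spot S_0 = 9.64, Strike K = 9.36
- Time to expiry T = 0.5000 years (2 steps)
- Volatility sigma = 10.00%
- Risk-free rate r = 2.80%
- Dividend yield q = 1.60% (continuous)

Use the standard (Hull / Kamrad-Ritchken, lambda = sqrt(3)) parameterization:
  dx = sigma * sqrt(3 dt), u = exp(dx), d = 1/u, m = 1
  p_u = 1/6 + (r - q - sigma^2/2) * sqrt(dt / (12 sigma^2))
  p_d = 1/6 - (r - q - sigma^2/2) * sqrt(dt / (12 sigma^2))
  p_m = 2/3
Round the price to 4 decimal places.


dt = T/N = 0.250000; dx = sigma*sqrt(3*dt) = 0.086603
u = exp(dx) = 1.090463; d = 1/u = 0.917042
p_u = 0.176770, p_m = 0.666667, p_d = 0.156563
Discount per step: exp(-r*dt) = 0.993024
Stock lattice S(k, j) with j the centered position index:
  k=0: S(0,+0) = 9.6400
  k=1: S(1,-1) = 8.8403; S(1,+0) = 9.6400; S(1,+1) = 10.5121
  k=2: S(2,-2) = 8.1069; S(2,-1) = 8.8403; S(2,+0) = 9.6400; S(2,+1) = 10.5121; S(2,+2) = 11.4630
Terminal payoffs V(N, j) = max(K - S_T, 0):
  V(2,-2) = 1.253096; V(2,-1) = 0.519720; V(2,+0) = 0.000000; V(2,+1) = 0.000000; V(2,+2) = 0.000000
Backward induction: V(k, j) = exp(-r*dt) * [p_u * V(k+1, j+1) + p_m * V(k+1, j) + p_d * V(k+1, j-1)]
  V(1,-1) = exp(-r*dt) * [p_u*0.000000 + p_m*0.519720 + p_d*1.253096] = 0.538883
  V(1,+0) = exp(-r*dt) * [p_u*0.000000 + p_m*0.000000 + p_d*0.519720] = 0.080801
  V(1,+1) = exp(-r*dt) * [p_u*0.000000 + p_m*0.000000 + p_d*0.000000] = 0.000000
  V(0,+0) = exp(-r*dt) * [p_u*0.000000 + p_m*0.080801 + p_d*0.538883] = 0.137272

Answer: Price = V(0,0) = 0.1373


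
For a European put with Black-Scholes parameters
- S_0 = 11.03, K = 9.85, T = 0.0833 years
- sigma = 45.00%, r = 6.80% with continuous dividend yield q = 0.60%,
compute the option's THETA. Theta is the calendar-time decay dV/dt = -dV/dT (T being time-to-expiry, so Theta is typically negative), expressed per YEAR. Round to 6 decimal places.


Answer: Theta = -2.008241

Derivation:
d1 = 0.9758871534; d2 = 0.8460093262
phi(d1) = 0.2478041900; exp(-qT) = 0.9995003249; exp(-rT) = 0.9943516125
Theta = -S*exp(-qT)*phi(d1)*sigma/(2*sqrt(T)) + r*K*exp(-rT)*N(-d2) - q*S*exp(-qT)*N(-d1)
N(-d1) = 0.1645601945; N(-d2) = 0.1987737708; sqrt(T) = 0.2886173938
Term 1 = -11.0300 * 0.9995003249 * 0.2478041900 * 0.4500 / (2 * 0.2886173938) = -2.1297425849
Term 2 = 0.0680 * 9.8500 * 0.9943516125 * 0.1987737708 = 0.1323866529
Term 3 = -0.0060 * 11.0300 * 0.9995003249 * 0.1645601945 = -0.0108851519
Theta = -2.1297425849 + (0.1323866529) + (-0.0108851519) = -2.008241


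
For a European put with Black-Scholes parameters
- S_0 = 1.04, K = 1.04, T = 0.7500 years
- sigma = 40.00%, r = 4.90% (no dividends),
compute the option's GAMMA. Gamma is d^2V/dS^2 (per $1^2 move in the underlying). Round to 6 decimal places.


Answer: Gamma = 1.064995

Derivation:
d1 = 0.2792931927; d2 = -0.0671169688
phi(d1) = 0.3836821218; exp(-qT) = 1.0000000000; exp(-rT) = 0.9639170845
Gamma = exp(-qT) * phi(d1) / (S * sigma * sqrt(T)) = 1.0000000000 * 0.3836821218 / (1.0400 * 0.4000 * 0.8660254038) = 1.064995


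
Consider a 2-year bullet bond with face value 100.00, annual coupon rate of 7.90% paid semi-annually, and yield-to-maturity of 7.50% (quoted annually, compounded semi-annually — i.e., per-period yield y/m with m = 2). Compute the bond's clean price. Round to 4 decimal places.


Answer: Price = 100.7303

Derivation:
Coupon per period c = face * coupon_rate / m = 3.950000
Periods per year m = 2; per-period yield y/m = 0.037500
Number of cashflows N = 4
Cashflows (t years, CF_t, discount factor 1/(1+y/m)^(m*t), PV):
  t = 0.5000: CF_t = 3.950000, DF = 0.963855, PV = 3.807229
  t = 1.0000: CF_t = 3.950000, DF = 0.929017, PV = 3.669618
  t = 1.5000: CF_t = 3.950000, DF = 0.895438, PV = 3.536981
  t = 2.0000: CF_t = 103.950000, DF = 0.863073, PV = 89.716448
Price P = sum_t PV_t = 100.730277


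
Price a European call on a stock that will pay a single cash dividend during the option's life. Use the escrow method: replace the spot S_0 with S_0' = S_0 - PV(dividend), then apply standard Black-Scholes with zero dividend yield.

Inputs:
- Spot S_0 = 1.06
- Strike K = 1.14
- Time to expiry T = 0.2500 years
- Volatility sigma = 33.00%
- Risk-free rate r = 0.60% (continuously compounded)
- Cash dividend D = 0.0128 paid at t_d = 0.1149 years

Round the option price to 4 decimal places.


Answer: Price = 0.0353

Derivation:
PV(D) = D * exp(-r * t_d) = 0.0128 * 0.99931084 = 0.01279118
S_0' = S_0 - PV(D) = 1.0600 - 0.01279118 = 1.04720882
d1 = (ln(S_0'/K) + (r + sigma^2/2)*T) / (sigma*sqrt(T)) = -0.42295396
d2 = d1 - sigma*sqrt(T) = -0.58795396
exp(-rT) = 0.99850112
N(d1) = 0.33616443; N(d2) = 0.27828160
C = S_0' * N(d1) - K * exp(-rT) * N(d2) = 1.04720882 * 0.33616443 - 1.1400 * 0.99850112 * 0.27828160 = 0.0353


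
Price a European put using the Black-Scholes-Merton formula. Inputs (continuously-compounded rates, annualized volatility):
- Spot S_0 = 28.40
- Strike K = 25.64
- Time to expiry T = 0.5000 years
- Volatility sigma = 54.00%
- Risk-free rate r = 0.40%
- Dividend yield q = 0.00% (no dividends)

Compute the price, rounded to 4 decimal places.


Answer: Price = 2.8310

Derivation:
d1 = (ln(S/K) + (r - q + 0.5*sigma^2) * T) / (sigma * sqrt(T)) = 0.46390268
d2 = d1 - sigma * sqrt(T) = 0.08206501
exp(-rT) = 0.99800200; exp(-qT) = 1.00000000
P = K * exp(-rT) * N(-d2) - S_0 * exp(-qT) * N(-d1)
N(-d1) = 0.32135874; N(-d2) = 0.46729751
P = 25.6400 * 0.99800200 * 0.46729751 - 28.4000 * 1.00000000 * 0.32135874 = 2.8310


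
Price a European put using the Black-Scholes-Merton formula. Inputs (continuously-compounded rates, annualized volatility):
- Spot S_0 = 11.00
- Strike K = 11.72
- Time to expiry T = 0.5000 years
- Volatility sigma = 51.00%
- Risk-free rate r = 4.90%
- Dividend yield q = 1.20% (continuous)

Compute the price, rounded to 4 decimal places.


Answer: Price = 1.8639

Derivation:
d1 = (ln(S/K) + (r - q + 0.5*sigma^2) * T) / (sigma * sqrt(T)) = 0.05580179
d2 = d1 - sigma * sqrt(T) = -0.30482267
exp(-rT) = 0.97579769; exp(-qT) = 0.99401796
P = K * exp(-rT) * N(-d2) - S_0 * exp(-qT) * N(-d1)
N(-d1) = 0.47774986; N(-d2) = 0.61974939
P = 11.7200 * 0.97579769 * 0.61974939 - 11.0000 * 0.99401796 * 0.47774986 = 1.8639


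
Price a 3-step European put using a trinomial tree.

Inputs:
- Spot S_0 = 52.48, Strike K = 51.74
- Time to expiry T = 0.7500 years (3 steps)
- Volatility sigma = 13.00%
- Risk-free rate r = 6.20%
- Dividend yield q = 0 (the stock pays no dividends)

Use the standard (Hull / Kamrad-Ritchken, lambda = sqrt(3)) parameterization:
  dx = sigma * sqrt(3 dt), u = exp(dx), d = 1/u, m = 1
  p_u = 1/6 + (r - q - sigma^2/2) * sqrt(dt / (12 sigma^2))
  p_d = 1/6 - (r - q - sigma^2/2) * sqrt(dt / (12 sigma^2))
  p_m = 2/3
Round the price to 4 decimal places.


dt = T/N = 0.250000; dx = sigma*sqrt(3*dt) = 0.112583
u = exp(dx) = 1.119165; d = 1/u = 0.893523
p_u = 0.226123, p_m = 0.666667, p_d = 0.107211
Discount per step: exp(-r*dt) = 0.984620
Stock lattice S(k, j) with j the centered position index:
  k=0: S(0,+0) = 52.4800
  k=1: S(1,-1) = 46.8921; S(1,+0) = 52.4800; S(1,+1) = 58.7338
  k=2: S(2,-2) = 41.8991; S(2,-1) = 46.8921; S(2,+0) = 52.4800; S(2,+1) = 58.7338; S(2,+2) = 65.7328
  k=3: S(3,-3) = 37.4379; S(3,-2) = 41.8991; S(3,-1) = 46.8921; S(3,+0) = 52.4800; S(3,+1) = 58.7338; S(3,+2) = 65.7328; S(3,+3) = 73.5659
Terminal payoffs V(N, j) = max(K - S_T, 0):
  V(3,-3) = 14.302150; V(3,-2) = 9.840850; V(3,-1) = 4.847918; V(3,+0) = 0.000000; V(3,+1) = 0.000000; V(3,+2) = 0.000000; V(3,+3) = 0.000000
Backward induction: V(k, j) = exp(-r*dt) * [p_u * V(k+1, j+1) + p_m * V(k+1, j) + p_d * V(k+1, j-1)]
  V(2,-2) = exp(-r*dt) * [p_u*4.847918 + p_m*9.840850 + p_d*14.302150] = 9.048785
  V(2,-1) = exp(-r*dt) * [p_u*0.000000 + p_m*4.847918 + p_d*9.840850] = 4.221053
  V(2,+0) = exp(-r*dt) * [p_u*0.000000 + p_m*0.000000 + p_d*4.847918] = 0.511755
  V(2,+1) = exp(-r*dt) * [p_u*0.000000 + p_m*0.000000 + p_d*0.000000] = 0.000000
  V(2,+2) = exp(-r*dt) * [p_u*0.000000 + p_m*0.000000 + p_d*0.000000] = 0.000000
  V(1,-1) = exp(-r*dt) * [p_u*0.511755 + p_m*4.221053 + p_d*9.048785] = 3.839899
  V(1,+0) = exp(-r*dt) * [p_u*0.000000 + p_m*0.511755 + p_d*4.221053] = 0.781504
  V(1,+1) = exp(-r*dt) * [p_u*0.000000 + p_m*0.000000 + p_d*0.511755] = 0.054022
  V(0,+0) = exp(-r*dt) * [p_u*0.054022 + p_m*0.781504 + p_d*3.839899] = 0.930364

Answer: Price = V(0,0) = 0.9304


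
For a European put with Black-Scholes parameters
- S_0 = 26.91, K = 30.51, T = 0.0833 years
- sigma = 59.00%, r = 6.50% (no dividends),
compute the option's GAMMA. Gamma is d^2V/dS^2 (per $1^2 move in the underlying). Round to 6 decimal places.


d1 = -0.6203959634; d2 = -0.7906802258
phi(d1) = 0.3291031311; exp(-qT) = 1.0000000000; exp(-rT) = 0.9946001320
Gamma = exp(-qT) * phi(d1) / (S * sigma * sqrt(T)) = 1.0000000000 * 0.3291031311 / (26.9100 * 0.5900 * 0.2886173938) = 0.071820

Answer: Gamma = 0.071820


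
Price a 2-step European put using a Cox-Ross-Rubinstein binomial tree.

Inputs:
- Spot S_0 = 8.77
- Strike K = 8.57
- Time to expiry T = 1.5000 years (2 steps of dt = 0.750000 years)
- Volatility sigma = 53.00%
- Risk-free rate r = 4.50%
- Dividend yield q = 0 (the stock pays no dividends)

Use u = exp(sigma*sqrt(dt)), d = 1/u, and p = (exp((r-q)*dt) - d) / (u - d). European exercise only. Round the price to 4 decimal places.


Answer: Price = V(0,0) = 1.5753

Derivation:
dt = T/N = 0.750000
u = exp(sigma*sqrt(dt)) = 1.582480; d = 1/u = 0.631919
p = (exp((r-q)*dt) - d) / (u - d) = 0.423336
Discount per step: exp(-r*dt) = 0.966813
Stock lattice S(k, i) with i counting down-moves:
  k=0: S(0,0) = 8.7700
  k=1: S(1,0) = 13.8784; S(1,1) = 5.5419
  k=2: S(2,0) = 21.9622; S(2,1) = 8.7700; S(2,2) = 3.5021
Terminal payoffs V(N, i) = max(K - S_T, 0):
  V(2,0) = 0.000000; V(2,1) = 0.000000; V(2,2) = 5.067945
Backward induction: V(k, i) = exp(-r*dt) * [p * V(k+1, i) + (1-p) * V(k+1, i+1)].
  V(1,0) = exp(-r*dt) * [p*0.000000 + (1-p)*0.000000] = 0.000000
  V(1,1) = exp(-r*dt) * [p*0.000000 + (1-p)*5.067945] = 2.825513
  V(0,0) = exp(-r*dt) * [p*0.000000 + (1-p)*2.825513] = 1.575298


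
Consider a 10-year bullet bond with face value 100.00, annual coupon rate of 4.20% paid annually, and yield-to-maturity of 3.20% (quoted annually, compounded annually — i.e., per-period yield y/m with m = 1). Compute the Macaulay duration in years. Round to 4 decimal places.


Answer: Macaulay duration = 8.4435 years

Derivation:
Coupon per period c = face * coupon_rate / m = 4.200000
Periods per year m = 1; per-period yield y/m = 0.032000
Number of cashflows N = 10
Cashflows (t years, CF_t, discount factor 1/(1+y/m)^(m*t), PV):
  t = 1.0000: CF_t = 4.200000, DF = 0.968992, PV = 4.069767
  t = 2.0000: CF_t = 4.200000, DF = 0.938946, PV = 3.943573
  t = 3.0000: CF_t = 4.200000, DF = 0.909831, PV = 3.821292
  t = 4.0000: CF_t = 4.200000, DF = 0.881620, PV = 3.702802
  t = 5.0000: CF_t = 4.200000, DF = 0.854283, PV = 3.587987
  t = 6.0000: CF_t = 4.200000, DF = 0.827793, PV = 3.476731
  t = 7.0000: CF_t = 4.200000, DF = 0.802125, PV = 3.368926
  t = 8.0000: CF_t = 4.200000, DF = 0.777253, PV = 3.264463
  t = 9.0000: CF_t = 4.200000, DF = 0.753152, PV = 3.163239
  t = 10.0000: CF_t = 104.200000, DF = 0.729799, PV = 76.045014
Price P = sum_t PV_t = 108.443794
Macaulay numerator sum_t t * PV_t:
  t * PV_t at t = 1.0000: 4.069767
  t * PV_t at t = 2.0000: 7.887146
  t * PV_t at t = 3.0000: 11.463875
  t * PV_t at t = 4.0000: 14.811208
  t * PV_t at t = 5.0000: 17.939933
  t * PV_t at t = 6.0000: 20.860387
  t * PV_t at t = 7.0000: 23.582479
  t * PV_t at t = 8.0000: 26.115702
  t * PV_t at t = 9.0000: 28.469152
  t * PV_t at t = 10.0000: 760.450143
Macaulay duration D = (sum_t t * PV_t) / P = 915.649792 / 108.443794 = 8.443543


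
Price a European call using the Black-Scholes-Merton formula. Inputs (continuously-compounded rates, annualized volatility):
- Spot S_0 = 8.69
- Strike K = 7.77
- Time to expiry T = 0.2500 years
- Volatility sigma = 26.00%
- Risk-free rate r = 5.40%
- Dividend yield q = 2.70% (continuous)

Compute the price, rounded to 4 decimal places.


d1 = (ln(S/K) + (r - q + 0.5*sigma^2) * T) / (sigma * sqrt(T)) = 0.97771365
d2 = d1 - sigma * sqrt(T) = 0.84771365
exp(-rT) = 0.98659072; exp(-qT) = 0.99327273
C = S_0 * exp(-qT) * N(d1) - K * exp(-rT) * N(d2)
N(d1) = 0.83589202; N(d2) = 0.80170127
C = 8.6900 * 0.99327273 * 0.83589202 - 7.7700 * 0.98659072 * 0.80170127 = 1.0693

Answer: Price = 1.0693


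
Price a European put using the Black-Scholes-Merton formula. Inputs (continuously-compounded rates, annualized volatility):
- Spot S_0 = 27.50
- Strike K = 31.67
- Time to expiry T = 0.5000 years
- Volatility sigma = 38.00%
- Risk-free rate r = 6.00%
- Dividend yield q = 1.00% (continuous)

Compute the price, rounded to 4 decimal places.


d1 = (ln(S/K) + (r - q + 0.5*sigma^2) * T) / (sigma * sqrt(T)) = -0.29804125
d2 = d1 - sigma * sqrt(T) = -0.56674183
exp(-rT) = 0.97044553; exp(-qT) = 0.99501248
P = K * exp(-rT) * N(-d2) - S_0 * exp(-qT) * N(-d1)
N(-d1) = 0.61716416; N(-d2) = 0.71455520
P = 31.6700 * 0.97044553 * 0.71455520 - 27.5000 * 0.99501248 * 0.61716416 = 5.0738

Answer: Price = 5.0738


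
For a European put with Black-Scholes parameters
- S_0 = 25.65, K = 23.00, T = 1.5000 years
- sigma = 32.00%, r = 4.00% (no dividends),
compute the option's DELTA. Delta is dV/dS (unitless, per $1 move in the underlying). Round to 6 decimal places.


d1 = 0.6272973698; d2 = 0.2353790110
phi(d1) = 0.3276892500; exp(-qT) = 1.0000000000; exp(-rT) = 0.9417645336
N(-d1) = 0.2652321636
Delta = -exp(-qT) * N(-d1) = -1.0000000000 * 0.2652321636 = -0.265232

Answer: Delta = -0.265232


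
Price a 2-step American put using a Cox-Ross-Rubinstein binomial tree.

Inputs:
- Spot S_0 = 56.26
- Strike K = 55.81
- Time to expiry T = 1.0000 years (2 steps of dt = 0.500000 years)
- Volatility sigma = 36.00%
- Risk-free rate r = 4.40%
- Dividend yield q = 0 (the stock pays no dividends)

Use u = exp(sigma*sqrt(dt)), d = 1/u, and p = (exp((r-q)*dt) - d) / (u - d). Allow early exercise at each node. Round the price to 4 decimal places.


Answer: Price = V(0,0) = 6.2038

Derivation:
dt = T/N = 0.500000
u = exp(sigma*sqrt(dt)) = 1.289892; d = 1/u = 0.775259
p = (exp((r-q)*dt) - d) / (u - d) = 0.479924
Discount per step: exp(-r*dt) = 0.978240
Stock lattice S(k, i) with i counting down-moves:
  k=0: S(0,0) = 56.2600
  k=1: S(1,0) = 72.5693; S(1,1) = 43.6161
  k=2: S(2,0) = 93.6066; S(2,1) = 56.2600; S(2,2) = 33.8137
Terminal payoffs V(N, i) = max(K - S_T, 0):
  V(2,0) = 0.000000; V(2,1) = 0.000000; V(2,2) = 21.996270
Backward induction: V(k, i) = exp(-r*dt) * [p * V(k+1, i) + (1-p) * V(k+1, i+1)]; then take max(V_cont, immediate exercise) for American.
  V(1,0) = exp(-r*dt) * [p*0.000000 + (1-p)*0.000000] = 0.000000; exercise = 0.000000; V(1,0) = max -> 0.000000
  V(1,1) = exp(-r*dt) * [p*0.000000 + (1-p)*21.996270] = 11.190797; exercise = 12.193943; V(1,1) = max -> 12.193943
  V(0,0) = exp(-r*dt) * [p*0.000000 + (1-p)*12.193943] = 6.203776; exercise = 0.000000; V(0,0) = max -> 6.203776


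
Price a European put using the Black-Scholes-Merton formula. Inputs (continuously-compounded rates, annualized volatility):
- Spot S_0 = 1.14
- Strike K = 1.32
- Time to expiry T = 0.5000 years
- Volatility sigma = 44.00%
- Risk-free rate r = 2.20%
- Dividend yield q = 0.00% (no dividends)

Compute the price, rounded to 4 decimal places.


d1 = (ln(S/K) + (r - q + 0.5*sigma^2) * T) / (sigma * sqrt(T)) = -0.28028258
d2 = d1 - sigma * sqrt(T) = -0.59140957
exp(-rT) = 0.98906028; exp(-qT) = 1.00000000
P = K * exp(-rT) * N(-d2) - S_0 * exp(-qT) * N(-d1)
N(-d1) = 0.61036964; N(-d2) = 0.72287698
P = 1.3200 * 0.98906028 * 0.72287698 - 1.1400 * 1.00000000 * 0.61036964 = 0.2479

Answer: Price = 0.2479


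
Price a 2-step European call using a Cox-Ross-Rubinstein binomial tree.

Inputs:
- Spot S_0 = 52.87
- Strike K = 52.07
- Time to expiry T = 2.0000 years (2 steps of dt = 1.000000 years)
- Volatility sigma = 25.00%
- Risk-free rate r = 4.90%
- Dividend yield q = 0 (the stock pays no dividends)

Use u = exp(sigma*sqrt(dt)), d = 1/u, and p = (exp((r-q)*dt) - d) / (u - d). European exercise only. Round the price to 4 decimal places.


Answer: Price = V(0,0) = 9.5447

Derivation:
dt = T/N = 1.000000
u = exp(sigma*sqrt(dt)) = 1.284025; d = 1/u = 0.778801
p = (exp((r-q)*dt) - d) / (u - d) = 0.537226
Discount per step: exp(-r*dt) = 0.952181
Stock lattice S(k, i) with i counting down-moves:
  k=0: S(0,0) = 52.8700
  k=1: S(1,0) = 67.8864; S(1,1) = 41.1752
  k=2: S(2,0) = 87.1679; S(2,1) = 52.8700; S(2,2) = 32.0673
Terminal payoffs V(N, i) = max(S_T - K, 0):
  V(2,0) = 35.097894; V(2,1) = 0.800000; V(2,2) = 0.000000
Backward induction: V(k, i) = exp(-r*dt) * [p * V(k+1, i) + (1-p) * V(k+1, i+1)].
  V(1,0) = exp(-r*dt) * [p*35.097894 + (1-p)*0.800000] = 18.306352
  V(1,1) = exp(-r*dt) * [p*0.800000 + (1-p)*0.000000] = 0.409229
  V(0,0) = exp(-r*dt) * [p*18.306352 + (1-p)*0.409229] = 9.544683


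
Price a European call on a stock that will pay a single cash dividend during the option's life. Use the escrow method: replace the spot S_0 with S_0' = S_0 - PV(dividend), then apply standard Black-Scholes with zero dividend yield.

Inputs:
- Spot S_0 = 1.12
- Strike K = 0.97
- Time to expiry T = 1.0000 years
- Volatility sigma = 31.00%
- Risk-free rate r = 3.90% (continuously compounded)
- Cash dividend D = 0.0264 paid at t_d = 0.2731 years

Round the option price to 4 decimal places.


Answer: Price = 0.2213

Derivation:
PV(D) = D * exp(-r * t_d) = 0.0264 * 0.98940562 = 0.02612031
S_0' = S_0 - PV(D) = 1.1200 - 0.02612031 = 1.09387969
d1 = (ln(S_0'/K) + (r + sigma^2/2)*T) / (sigma*sqrt(T)) = 0.66851592
d2 = d1 - sigma*sqrt(T) = 0.35851592
exp(-rT) = 0.96175071
N(d1) = 0.74809784; N(d2) = 0.64002137
C = S_0' * N(d1) - K * exp(-rT) * N(d2) = 1.09387969 * 0.74809784 - 0.9700 * 0.96175071 * 0.64002137 = 0.2213


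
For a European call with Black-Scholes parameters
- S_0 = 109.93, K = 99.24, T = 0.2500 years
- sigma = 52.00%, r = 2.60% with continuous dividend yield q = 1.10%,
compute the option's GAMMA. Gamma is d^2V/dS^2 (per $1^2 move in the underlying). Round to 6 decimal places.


Answer: Gamma = 0.012045

Derivation:
d1 = 0.5378947722; d2 = 0.2778947722
phi(d1) = 0.3452094564; exp(-qT) = 0.9972537778; exp(-rT) = 0.9935210793
Gamma = exp(-qT) * phi(d1) / (S * sigma * sqrt(T)) = 0.9972537778 * 0.3452094564 / (109.9300 * 0.5200 * 0.5000000000) = 0.012045


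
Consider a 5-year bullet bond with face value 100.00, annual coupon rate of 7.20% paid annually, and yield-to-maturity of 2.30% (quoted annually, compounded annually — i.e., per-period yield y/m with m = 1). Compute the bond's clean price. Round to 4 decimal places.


Coupon per period c = face * coupon_rate / m = 7.200000
Periods per year m = 1; per-period yield y/m = 0.023000
Number of cashflows N = 5
Cashflows (t years, CF_t, discount factor 1/(1+y/m)^(m*t), PV):
  t = 1.0000: CF_t = 7.200000, DF = 0.977517, PV = 7.038123
  t = 2.0000: CF_t = 7.200000, DF = 0.955540, PV = 6.879886
  t = 3.0000: CF_t = 7.200000, DF = 0.934056, PV = 6.725206
  t = 4.0000: CF_t = 7.200000, DF = 0.913056, PV = 6.574004
  t = 5.0000: CF_t = 107.200000, DF = 0.892528, PV = 95.678998
Price P = sum_t PV_t = 122.896217

Answer: Price = 122.8962


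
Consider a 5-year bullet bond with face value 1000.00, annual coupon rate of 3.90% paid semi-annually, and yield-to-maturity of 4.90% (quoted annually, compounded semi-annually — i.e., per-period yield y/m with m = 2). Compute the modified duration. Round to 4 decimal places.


Coupon per period c = face * coupon_rate / m = 19.500000
Periods per year m = 2; per-period yield y/m = 0.024500
Number of cashflows N = 10
Cashflows (t years, CF_t, discount factor 1/(1+y/m)^(m*t), PV):
  t = 0.5000: CF_t = 19.500000, DF = 0.976086, PV = 19.033675
  t = 1.0000: CF_t = 19.500000, DF = 0.952744, PV = 18.578502
  t = 1.5000: CF_t = 19.500000, DF = 0.929960, PV = 18.134213
  t = 2.0000: CF_t = 19.500000, DF = 0.907721, PV = 17.700550
  t = 2.5000: CF_t = 19.500000, DF = 0.886013, PV = 17.277257
  t = 3.0000: CF_t = 19.500000, DF = 0.864825, PV = 16.864087
  t = 3.5000: CF_t = 19.500000, DF = 0.844143, PV = 16.460797
  t = 4.0000: CF_t = 19.500000, DF = 0.823957, PV = 16.067152
  t = 4.5000: CF_t = 19.500000, DF = 0.804252, PV = 15.682921
  t = 5.0000: CF_t = 1019.500000, DF = 0.785019, PV = 800.327247
Price P = sum_t PV_t = 956.126402
First compute Macaulay numerator sum_t t * PV_t:
  t * PV_t at t = 0.5000: 9.516837
  t * PV_t at t = 1.0000: 18.578502
  t * PV_t at t = 1.5000: 27.201320
  t * PV_t at t = 2.0000: 35.401100
  t * PV_t at t = 2.5000: 43.193143
  t * PV_t at t = 3.0000: 50.592261
  t * PV_t at t = 3.5000: 57.612791
  t * PV_t at t = 4.0000: 64.268609
  t * PV_t at t = 4.5000: 70.573143
  t * PV_t at t = 5.0000: 4001.636236
Macaulay duration D = 4378.573943 / 956.126402 = 4.579493
Modified duration = D / (1 + y/m) = 4.579493 / (1 + 0.024500) = 4.469978

Answer: Modified duration = 4.4700


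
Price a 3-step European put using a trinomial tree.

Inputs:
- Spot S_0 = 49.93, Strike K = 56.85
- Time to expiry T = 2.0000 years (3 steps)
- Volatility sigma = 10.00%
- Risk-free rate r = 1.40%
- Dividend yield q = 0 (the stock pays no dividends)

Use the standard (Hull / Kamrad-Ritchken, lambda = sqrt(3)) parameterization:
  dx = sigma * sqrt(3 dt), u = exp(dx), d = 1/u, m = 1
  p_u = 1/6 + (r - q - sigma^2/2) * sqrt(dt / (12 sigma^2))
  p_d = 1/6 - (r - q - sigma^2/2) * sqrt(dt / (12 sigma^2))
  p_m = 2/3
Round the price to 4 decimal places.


dt = T/N = 0.666667; dx = sigma*sqrt(3*dt) = 0.141421
u = exp(dx) = 1.151910; d = 1/u = 0.868123
p_u = 0.187880, p_m = 0.666667, p_d = 0.145453
Discount per step: exp(-r*dt) = 0.990710
Stock lattice S(k, j) with j the centered position index:
  k=0: S(0,+0) = 49.9300
  k=1: S(1,-1) = 43.3454; S(1,+0) = 49.9300; S(1,+1) = 57.5149
  k=2: S(2,-2) = 37.6292; S(2,-1) = 43.3454; S(2,+0) = 49.9300; S(2,+1) = 57.5149; S(2,+2) = 66.2519
  k=3: S(3,-3) = 32.6668; S(3,-2) = 37.6292; S(3,-1) = 43.3454; S(3,+0) = 49.9300; S(3,+1) = 57.5149; S(3,+2) = 66.2519; S(3,+3) = 76.3163
Terminal payoffs V(N, j) = max(K - S_T, 0):
  V(3,-3) = 24.183243; V(3,-2) = 19.220839; V(3,-1) = 13.504596; V(3,+0) = 6.920000; V(3,+1) = 0.000000; V(3,+2) = 0.000000; V(3,+3) = 0.000000
Backward induction: V(k, j) = exp(-r*dt) * [p_u * V(k+1, j+1) + p_m * V(k+1, j) + p_d * V(k+1, j-1)]
  V(2,-2) = exp(-r*dt) * [p_u*13.504596 + p_m*19.220839 + p_d*24.183243] = 18.693383
  V(2,-1) = exp(-r*dt) * [p_u*6.920000 + p_m*13.504596 + p_d*19.220839] = 12.977243
  V(2,+0) = exp(-r*dt) * [p_u*0.000000 + p_m*6.920000 + p_d*13.504596] = 6.516518
  V(2,+1) = exp(-r*dt) * [p_u*0.000000 + p_m*0.000000 + p_d*6.920000] = 0.997187
  V(2,+2) = exp(-r*dt) * [p_u*0.000000 + p_m*0.000000 + p_d*0.000000] = 0.000000
  V(1,-1) = exp(-r*dt) * [p_u*6.516518 + p_m*12.977243 + p_d*18.693383] = 12.477830
  V(1,+0) = exp(-r*dt) * [p_u*0.997187 + p_m*6.516518 + p_d*12.977243] = 6.359647
  V(1,+1) = exp(-r*dt) * [p_u*0.000000 + p_m*0.997187 + p_d*6.516518] = 1.597660
  V(0,+0) = exp(-r*dt) * [p_u*1.597660 + p_m*6.359647 + p_d*12.477830] = 6.295840

Answer: Price = V(0,0) = 6.2958


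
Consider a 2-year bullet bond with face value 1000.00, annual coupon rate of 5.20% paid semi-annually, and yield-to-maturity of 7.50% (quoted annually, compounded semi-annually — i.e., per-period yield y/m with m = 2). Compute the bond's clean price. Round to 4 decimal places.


Answer: Price = 958.0091

Derivation:
Coupon per period c = face * coupon_rate / m = 26.000000
Periods per year m = 2; per-period yield y/m = 0.037500
Number of cashflows N = 4
Cashflows (t years, CF_t, discount factor 1/(1+y/m)^(m*t), PV):
  t = 0.5000: CF_t = 26.000000, DF = 0.963855, PV = 25.060241
  t = 1.0000: CF_t = 26.000000, DF = 0.929017, PV = 24.154449
  t = 1.5000: CF_t = 26.000000, DF = 0.895438, PV = 23.281397
  t = 2.0000: CF_t = 1026.000000, DF = 0.863073, PV = 885.512996
Price P = sum_t PV_t = 958.009083


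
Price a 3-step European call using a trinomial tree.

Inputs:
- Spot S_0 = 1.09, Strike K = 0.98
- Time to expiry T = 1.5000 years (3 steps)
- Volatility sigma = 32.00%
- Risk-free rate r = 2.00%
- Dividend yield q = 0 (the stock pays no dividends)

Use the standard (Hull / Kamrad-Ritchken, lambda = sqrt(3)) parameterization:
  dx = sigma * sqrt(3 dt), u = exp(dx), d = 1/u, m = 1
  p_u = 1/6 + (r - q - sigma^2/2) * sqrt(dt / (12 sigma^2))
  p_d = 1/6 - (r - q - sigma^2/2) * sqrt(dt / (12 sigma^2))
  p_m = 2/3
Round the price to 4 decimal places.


dt = T/N = 0.500000; dx = sigma*sqrt(3*dt) = 0.391918
u = exp(dx) = 1.479817; d = 1/u = 0.675759
p_u = 0.146765, p_m = 0.666667, p_d = 0.186569
Discount per step: exp(-r*dt) = 0.990050
Stock lattice S(k, j) with j the centered position index:
  k=0: S(0,+0) = 1.0900
  k=1: S(1,-1) = 0.7366; S(1,+0) = 1.0900; S(1,+1) = 1.6130
  k=2: S(2,-2) = 0.4977; S(2,-1) = 0.7366; S(2,+0) = 1.0900; S(2,+1) = 1.6130; S(2,+2) = 2.3869
  k=3: S(3,-3) = 0.3364; S(3,-2) = 0.4977; S(3,-1) = 0.7366; S(3,+0) = 1.0900; S(3,+1) = 1.6130; S(3,+2) = 2.3869; S(3,+3) = 3.5322
Terminal payoffs V(N, j) = max(S_T - K, 0):
  V(3,-3) = 0.000000; V(3,-2) = 0.000000; V(3,-1) = 0.000000; V(3,+0) = 0.110000; V(3,+1) = 0.633000; V(3,+2) = 1.406945; V(3,+3) = 2.552242
Backward induction: V(k, j) = exp(-r*dt) * [p_u * V(k+1, j+1) + p_m * V(k+1, j) + p_d * V(k+1, j-1)]
  V(2,-2) = exp(-r*dt) * [p_u*0.000000 + p_m*0.000000 + p_d*0.000000] = 0.000000
  V(2,-1) = exp(-r*dt) * [p_u*0.110000 + p_m*0.000000 + p_d*0.000000] = 0.015983
  V(2,+0) = exp(-r*dt) * [p_u*0.633000 + p_m*0.110000 + p_d*0.000000] = 0.164581
  V(2,+1) = exp(-r*dt) * [p_u*1.406945 + p_m*0.633000 + p_d*0.110000] = 0.642555
  V(2,+2) = exp(-r*dt) * [p_u*2.552242 + p_m*1.406945 + p_d*0.633000] = 1.416405
  V(1,-1) = exp(-r*dt) * [p_u*0.164581 + p_m*0.015983 + p_d*0.000000] = 0.034464
  V(1,+0) = exp(-r*dt) * [p_u*0.642555 + p_m*0.164581 + p_d*0.015983] = 0.204947
  V(1,+1) = exp(-r*dt) * [p_u*1.416405 + p_m*0.642555 + p_d*0.164581] = 0.660317
  V(0,+0) = exp(-r*dt) * [p_u*0.660317 + p_m*0.204947 + p_d*0.034464] = 0.237585

Answer: Price = V(0,0) = 0.2376


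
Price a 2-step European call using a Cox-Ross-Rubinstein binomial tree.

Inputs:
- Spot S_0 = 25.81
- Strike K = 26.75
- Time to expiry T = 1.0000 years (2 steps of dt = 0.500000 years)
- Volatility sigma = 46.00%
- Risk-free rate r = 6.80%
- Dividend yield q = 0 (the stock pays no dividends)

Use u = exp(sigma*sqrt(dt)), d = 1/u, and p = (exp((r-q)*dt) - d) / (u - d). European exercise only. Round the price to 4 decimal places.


dt = T/N = 0.500000
u = exp(sigma*sqrt(dt)) = 1.384403; d = 1/u = 0.722333
p = (exp((r-q)*dt) - d) / (u - d) = 0.471629
Discount per step: exp(-r*dt) = 0.966572
Stock lattice S(k, i) with i counting down-moves:
  k=0: S(0,0) = 25.8100
  k=1: S(1,0) = 35.7314; S(1,1) = 18.6434
  k=2: S(2,0) = 49.4667; S(2,1) = 25.8100; S(2,2) = 13.4668
Terminal payoffs V(N, i) = max(S_T - K, 0):
  V(2,0) = 22.716727; V(2,1) = 0.000000; V(2,2) = 0.000000
Backward induction: V(k, i) = exp(-r*dt) * [p * V(k+1, i) + (1-p) * V(k+1, i+1)].
  V(1,0) = exp(-r*dt) * [p*22.716727 + (1-p)*0.000000] = 10.355724
  V(1,1) = exp(-r*dt) * [p*0.000000 + (1-p)*0.000000] = 0.000000
  V(0,0) = exp(-r*dt) * [p*10.355724 + (1-p)*0.000000] = 4.720795

Answer: Price = V(0,0) = 4.7208


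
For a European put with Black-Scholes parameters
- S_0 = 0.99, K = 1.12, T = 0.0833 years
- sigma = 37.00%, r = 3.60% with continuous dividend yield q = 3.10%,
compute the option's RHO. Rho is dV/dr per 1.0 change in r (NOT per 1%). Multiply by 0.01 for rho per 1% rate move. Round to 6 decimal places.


Answer: Rho = -0.082401

Derivation:
d1 = -1.0980649299; d2 = -1.2048533656
phi(d1) = 0.2183159773; exp(-qT) = 0.9974210313; exp(-rT) = 0.9970056919
N(-d2) = 0.8858700429
Rho = -K*T*exp(-rT)*N(-d2) = -1.1200 * 0.0833 * 0.9970056919 * 0.8858700429 = -0.082401


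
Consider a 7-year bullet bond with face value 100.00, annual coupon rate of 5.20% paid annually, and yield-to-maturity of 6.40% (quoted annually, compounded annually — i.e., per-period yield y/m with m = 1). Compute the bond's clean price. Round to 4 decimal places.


Answer: Price = 93.3953

Derivation:
Coupon per period c = face * coupon_rate / m = 5.200000
Periods per year m = 1; per-period yield y/m = 0.064000
Number of cashflows N = 7
Cashflows (t years, CF_t, discount factor 1/(1+y/m)^(m*t), PV):
  t = 1.0000: CF_t = 5.200000, DF = 0.939850, PV = 4.887218
  t = 2.0000: CF_t = 5.200000, DF = 0.883317, PV = 4.593250
  t = 3.0000: CF_t = 5.200000, DF = 0.830185, PV = 4.316964
  t = 4.0000: CF_t = 5.200000, DF = 0.780249, PV = 4.057297
  t = 5.0000: CF_t = 5.200000, DF = 0.733317, PV = 3.813249
  t = 6.0000: CF_t = 5.200000, DF = 0.689208, PV = 3.583881
  t = 7.0000: CF_t = 105.200000, DF = 0.647752, PV = 68.143486
Price P = sum_t PV_t = 93.395346


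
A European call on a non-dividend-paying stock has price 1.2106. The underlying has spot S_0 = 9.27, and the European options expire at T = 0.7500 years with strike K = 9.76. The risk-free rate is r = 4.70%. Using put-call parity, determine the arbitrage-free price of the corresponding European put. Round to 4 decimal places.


Answer: Put price = 1.3626

Derivation:
Put-call parity: C - P = S_0 * exp(-qT) - K * exp(-rT).
S_0 * exp(-qT) = 9.2700 * 1.00000000 = 9.27000000
K * exp(-rT) = 9.7600 * 0.96536405 = 9.42195308
P = C - S*exp(-qT) + K*exp(-rT)
P = 1.2106 - 9.27000000 + 9.42195308 = 1.3626


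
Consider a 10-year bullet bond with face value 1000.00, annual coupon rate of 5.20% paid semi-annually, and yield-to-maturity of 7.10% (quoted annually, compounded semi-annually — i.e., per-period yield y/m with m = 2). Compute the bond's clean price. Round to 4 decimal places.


Coupon per period c = face * coupon_rate / m = 26.000000
Periods per year m = 2; per-period yield y/m = 0.035500
Number of cashflows N = 20
Cashflows (t years, CF_t, discount factor 1/(1+y/m)^(m*t), PV):
  t = 0.5000: CF_t = 26.000000, DF = 0.965717, PV = 25.108643
  t = 1.0000: CF_t = 26.000000, DF = 0.932609, PV = 24.247845
  t = 1.5000: CF_t = 26.000000, DF = 0.900637, PV = 23.416557
  t = 2.0000: CF_t = 26.000000, DF = 0.869760, PV = 22.613768
  t = 2.5000: CF_t = 26.000000, DF = 0.839942, PV = 21.838501
  t = 3.0000: CF_t = 26.000000, DF = 0.811147, PV = 21.089813
  t = 3.5000: CF_t = 26.000000, DF = 0.783338, PV = 20.366792
  t = 4.0000: CF_t = 26.000000, DF = 0.756483, PV = 19.668558
  t = 4.5000: CF_t = 26.000000, DF = 0.730549, PV = 18.994262
  t = 5.0000: CF_t = 26.000000, DF = 0.705503, PV = 18.343082
  t = 5.5000: CF_t = 26.000000, DF = 0.681316, PV = 17.714227
  t = 6.0000: CF_t = 26.000000, DF = 0.657959, PV = 17.106931
  t = 6.5000: CF_t = 26.000000, DF = 0.635402, PV = 16.520455
  t = 7.0000: CF_t = 26.000000, DF = 0.613619, PV = 15.954085
  t = 7.5000: CF_t = 26.000000, DF = 0.592582, PV = 15.407132
  t = 8.0000: CF_t = 26.000000, DF = 0.572267, PV = 14.878930
  t = 8.5000: CF_t = 26.000000, DF = 0.552648, PV = 14.368836
  t = 9.0000: CF_t = 26.000000, DF = 0.533701, PV = 13.876230
  t = 9.5000: CF_t = 26.000000, DF = 0.515404, PV = 13.400512
  t = 10.0000: CF_t = 1026.000000, DF = 0.497735, PV = 510.675821
Price P = sum_t PV_t = 865.590981

Answer: Price = 865.5910
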